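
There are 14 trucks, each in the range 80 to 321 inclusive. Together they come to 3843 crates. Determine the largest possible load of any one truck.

To make one truck as large as possible, make the other 13 as small as possible.
The other 13 contribute at least 13 × 80 = 1040, leaving at most 3843 − 1040 = 2803.
But each truck is capped at 321, so the maximum is 321.
Achievable: one at 321 and the other 13 totalling 3522, which fits since 13 × 80 ≤ 3522 ≤ 13 × 321.

321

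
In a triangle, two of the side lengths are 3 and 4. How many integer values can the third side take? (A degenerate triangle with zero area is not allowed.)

5

The triangle inequality gives |3 − 4| < c < 3 + 4, i.e. 1 < c < 7.
So c can be any integer from 2 to 6: 5 values.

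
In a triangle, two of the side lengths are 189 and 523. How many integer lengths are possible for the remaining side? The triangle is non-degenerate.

The triangle inequality gives |189 − 523| < c < 189 + 523, i.e. 334 < c < 712.
So c can be any integer from 335 to 711: 377 values.

377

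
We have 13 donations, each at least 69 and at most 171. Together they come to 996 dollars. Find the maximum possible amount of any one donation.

Maximizing one value means minimizing the remaining 12.
The other 12 contribute at least 12 × 69 = 828, leaving at most 996 − 828 = 168.
Since 168 ≤ 171, this is achievable: one at 168 and 12 at 69.

168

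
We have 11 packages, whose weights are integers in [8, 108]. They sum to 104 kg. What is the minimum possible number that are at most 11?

7

Let j be the number exceeding 11. Then the total is ≥ 12·j + 8·(11 − j) = 88 + 4j.
So 4j ≤ 16 and j ≤ 4; hence at least 11 − 4 = 7 are ≤ 11.
Exactly 7 works: 7 values at 8 and 4 at 12 total 104.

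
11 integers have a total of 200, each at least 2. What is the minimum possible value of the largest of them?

19

The average is 200/11 > 18, so not all 11 can be 18 or less; the largest is ≥ 19.
Achievable: 2 of them at 19 and 9 at 18 total 200.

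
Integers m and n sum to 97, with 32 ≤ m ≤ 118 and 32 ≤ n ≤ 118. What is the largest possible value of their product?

2352

mn = m(97 − m) is maximized when m is as near 97/2 as the bounds allow.
Taking m = 48 and n = 49 (both in [32, 118]) gives mn = 2352.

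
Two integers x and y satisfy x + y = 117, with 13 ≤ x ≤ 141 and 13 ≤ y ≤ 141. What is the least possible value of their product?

1352

xy = x(117 − x) is concave in x, so over [13, 104] it is minimized at an endpoint.
The extreme feasible split is x = 13, y = 104, giving xy = 1352.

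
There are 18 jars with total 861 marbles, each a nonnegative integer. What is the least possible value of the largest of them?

The average is 861/18 > 47, so not all 18 can be 47 or less; the largest is ≥ 48.
Taking 3 copies of 47 and 15 copies of 48 gives exactly 861, so 48 is attained.

48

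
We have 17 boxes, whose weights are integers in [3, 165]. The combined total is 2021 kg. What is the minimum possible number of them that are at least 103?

Each value short of 103 is at most 102, costing at least 165 − 102 = 63 against the maximum total of 2805.
We can afford to lose at most 2805 − 2021 = 784, so at most ⌊784/63⌋ = 12 fall short, and at least 5 are ≥ 103.
Exactly 5 works: 5 values at 165 and 12 at 102 total 2049; lower one of the high values by 28 (still ≥ 103) to hit 2021.

5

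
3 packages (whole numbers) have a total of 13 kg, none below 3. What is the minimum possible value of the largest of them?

The 3 values sum to 13, so their maximum is at least ⌈13/3⌉ = 5.
Equality holds with 1 value of 5 and 2 values of 4.

5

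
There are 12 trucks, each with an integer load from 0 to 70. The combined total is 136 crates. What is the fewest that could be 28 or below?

If only k of them are at most 28, the other 12 − k are at least 29, so the total is at least (12 − k)·29 + k·0.
This is ≤ 136, so (12 − k)·29 + 0k ≤ 136, which gives k ≥ 8.
Exactly 8 works: 8 values at 0 and 4 at 29 total 116; raise one of the low values by 20 (still ≤ 28) to hit 136.

8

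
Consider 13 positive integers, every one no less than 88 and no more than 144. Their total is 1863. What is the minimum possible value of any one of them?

135

Minimizing one value means maximizing the remaining 12.
The other 12 contribute at most 12 × 144 = 1728, leaving at least 1863 − 1728 = 135.
Since 135 ≥ 88, this is achievable: one at 135 and 12 at 144.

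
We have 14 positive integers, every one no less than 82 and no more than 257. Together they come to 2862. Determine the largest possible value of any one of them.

To make one integer as large as possible, make the other 13 as small as possible.
The other 13 contribute at least 13 × 82 = 1066, leaving at most 2862 − 1066 = 1796.
But each integer is capped at 257, so the maximum is 257.
Achievable: one at 257 and the other 13 totalling 2605, which fits since 13 × 82 ≤ 2605 ≤ 13 × 257.

257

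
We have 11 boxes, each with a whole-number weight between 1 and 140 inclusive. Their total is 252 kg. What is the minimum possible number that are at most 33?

4

Each value above 33 is at least 34, contributing at least 34 − 1 = 33 above the floor 1.
The sum exceeds the floor total 11 by 241, so at most ⌊241/33⌋ = 7 exceed 33, and at least 4 are ≤ 33.
Exactly 4 works: 4 values at 1 and 7 at 34 total 242; raise one of the low values by 10 (still ≤ 33) to hit 252.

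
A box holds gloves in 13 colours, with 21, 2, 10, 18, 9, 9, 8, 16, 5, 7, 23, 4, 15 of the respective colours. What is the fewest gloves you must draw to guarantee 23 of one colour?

147

In the worst case you take as many as possible of each colour without reaching 23: 21 + 2 + 10 + 18 + 9 + 9 + 8 + 16 + 5 + 7 + 22 + 4 + 15 = 146.
The next one must give 23 of some colour, so 146 + 1 = 147.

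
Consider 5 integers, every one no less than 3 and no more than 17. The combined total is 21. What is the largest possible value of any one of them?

Maximizing one value means minimizing the remaining 4.
The other 4 contribute at least 4 × 3 = 12, leaving at most 21 − 12 = 9.
Since 9 ≤ 17, this is achievable: one at 9 and 4 at 3.

9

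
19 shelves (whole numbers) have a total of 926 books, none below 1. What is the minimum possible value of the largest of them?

49

The 19 values sum to 926, so their maximum is at least ⌈926/19⌉ = 49.
Taking 5 copies of 48 and 14 copies of 49 gives exactly 926, so 49 is attained.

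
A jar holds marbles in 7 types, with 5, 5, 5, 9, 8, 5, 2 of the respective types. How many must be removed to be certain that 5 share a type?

In the worst case you take as many as possible of each type without reaching 5: 4 + 4 + 4 + 4 + 4 + 4 + 2 = 26.
The next one must give 5 of some type, so 26 + 1 = 27.

27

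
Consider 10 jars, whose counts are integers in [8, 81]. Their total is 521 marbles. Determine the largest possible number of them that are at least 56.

If k of the values are ≥ 56, the total is ≥ 56k + 8(10 − k).
Setting 56k + 8(10 − k) ≤ 521 gives 48k ≤ 441, so k ≤ 9.
k = 9 is achieved by 9 values at 56 and 1 at 8, total 512; add 9 to one value (staying below 56) to reach 521.

9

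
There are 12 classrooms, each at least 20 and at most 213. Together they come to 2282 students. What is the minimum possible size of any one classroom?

20

Minimizing one value means maximizing the remaining 11.
The other 11 can take up 11 × 213 = 2343 ≥ 2282 − 20, so one classroom can sit at its floor of 20.
Achievable: one at 20 and the other 11 totalling 2262, which fits since 11 × 20 ≤ 2262 ≤ 11 × 213.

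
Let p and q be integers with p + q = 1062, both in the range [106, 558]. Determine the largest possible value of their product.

281961

For a fixed sum, the product pq is largest when p and q are as close as possible.
Taking p = 531 and q = 531 (both in [106, 558]) gives pq = 281961.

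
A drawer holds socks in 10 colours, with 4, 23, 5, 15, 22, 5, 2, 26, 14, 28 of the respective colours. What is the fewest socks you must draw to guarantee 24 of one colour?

In the worst case you take as many as possible of each colour without reaching 24: 4 + 23 + 5 + 15 + 22 + 5 + 2 + 23 + 14 + 23 = 136.
The next one must give 24 of some colour, so 136 + 1 = 137.

137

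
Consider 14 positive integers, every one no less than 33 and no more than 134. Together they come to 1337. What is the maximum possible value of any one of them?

To make one integer as large as possible, make the other 13 as small as possible.
The other 13 contribute at least 13 × 33 = 429, leaving at most 1337 − 429 = 908.
But each integer is capped at 134, so the maximum is 134.
Achievable: one at 134 and the other 13 totalling 1203, which fits since 13 × 33 ≤ 1203 ≤ 13 × 134.

134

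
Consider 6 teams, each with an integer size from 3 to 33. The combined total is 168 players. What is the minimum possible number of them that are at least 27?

2

Each value short of 27 is at most 26, costing at least 33 − 26 = 7 against the maximum total of 198.
We can afford to lose at most 198 − 168 = 30, so at most ⌊30/7⌋ = 4 fall short, and at least 2 are ≥ 27.
Exactly 2 works: 2 values at 33 and 4 at 26 total 170; lower one of the high values by 2 (still ≥ 27) to hit 168.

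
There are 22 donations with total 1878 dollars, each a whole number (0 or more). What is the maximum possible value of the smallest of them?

85

If every one of the 22 were at least 86, the total would be at least 22 × 86 = 1892 > 1878.
Taking 14 copies of 85 and 8 copies of 86 gives exactly 1878, so 85 is attained.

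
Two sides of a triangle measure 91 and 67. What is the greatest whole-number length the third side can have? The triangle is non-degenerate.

The third side must be less than 91 + 67 = 158.
The largest integer below 158 is 157.

157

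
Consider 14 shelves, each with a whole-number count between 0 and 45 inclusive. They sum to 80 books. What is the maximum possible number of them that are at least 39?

2

With k values at 39 or above and the rest at least 0, the sum is at least 0 + 39k.
Since the sum is 80, we need 39k ≤ 80, i.e. k ≤ 2.
k = 2 is achieved by 2 values at 39 and 12 at 0, total 78; add 2 to one value (staying below 39) to reach 80.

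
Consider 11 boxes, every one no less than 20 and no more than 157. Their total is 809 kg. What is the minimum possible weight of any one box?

20

To make one box as small as possible, make the other 10 as large as possible.
The other 10 can take up 10 × 157 = 1570 ≥ 809 − 20, so one box can sit at its floor of 20.
Achievable: one at 20 and the other 10 totalling 789, which fits since 10 × 20 ≤ 789 ≤ 10 × 157.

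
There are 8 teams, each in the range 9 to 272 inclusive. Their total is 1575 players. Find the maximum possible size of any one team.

272

Maximizing one value means minimizing the remaining 7.
The other 7 contribute at least 7 × 9 = 63, leaving at most 1575 − 63 = 1512.
But each team is capped at 272, so the maximum is 272.
Achievable: one at 272 and the other 7 totalling 1303, which fits since 7 × 9 ≤ 1303 ≤ 7 × 272.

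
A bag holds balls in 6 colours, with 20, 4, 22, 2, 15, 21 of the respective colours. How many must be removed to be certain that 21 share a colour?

In the worst case you take as many as possible of each colour without reaching 21: 20 + 4 + 20 + 2 + 15 + 20 = 81.
The next one must give 21 of some colour, so 81 + 1 = 82.

82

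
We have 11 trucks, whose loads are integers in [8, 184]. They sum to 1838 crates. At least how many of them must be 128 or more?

8

Each value short of 128 is at most 127, costing at least 184 − 127 = 57 against the maximum total of 2024.
We can afford to lose at most 2024 − 1838 = 186, so at most ⌊186/57⌋ = 3 fall short, and at least 8 are ≥ 128.
Exactly 8 works: 8 values at 184 and 3 at 127 total 1853; lower one of the high values by 15 (still ≥ 128) to hit 1838.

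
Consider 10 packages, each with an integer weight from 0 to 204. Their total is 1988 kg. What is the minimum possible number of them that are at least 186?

8

Each value short of 186 is at most 185, costing at least 204 − 185 = 19 against the maximum total of 2040.
We can afford to lose at most 2040 − 1988 = 52, so at most ⌊52/19⌋ = 2 fall short, and at least 8 are ≥ 186.
Exactly 8 works: 8 values at 204 and 2 at 185 total 2002; lower one of the high values by 14 (still ≥ 186) to hit 1988.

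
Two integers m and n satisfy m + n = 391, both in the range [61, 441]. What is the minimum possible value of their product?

20130

mn = m(391 − m) is concave in m, so over [61, 330] it is minimized at an endpoint.
At the endpoint m = 61, n = 391 − 61 = 330, so mn = 61 × 330 = 20130.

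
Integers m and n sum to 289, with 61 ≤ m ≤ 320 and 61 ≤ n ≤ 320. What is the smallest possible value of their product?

For a fixed sum, mn is smallest when m and n are as far apart as possible.
At the endpoint m = 61, n = 289 − 61 = 228, so mn = 61 × 228 = 13908.

13908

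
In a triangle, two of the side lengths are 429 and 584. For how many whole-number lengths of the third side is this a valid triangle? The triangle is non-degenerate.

857

The triangle inequality gives |429 − 584| < c < 429 + 584, i.e. 155 < c < 1013.
So c can be any integer from 156 to 1012: 857 values.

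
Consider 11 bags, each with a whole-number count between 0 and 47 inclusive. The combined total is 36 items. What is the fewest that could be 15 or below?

If only k of them are at most 15, the other 11 − k are at least 16, so the total is at least (11 − k)·16 + k·0.
This is ≤ 36, so (11 − k)·16 + 0k ≤ 36, which gives k ≥ 9.
Exactly 9 works: 9 values at 0 and 2 at 16 total 32; raise one of the low values by 4 (still ≤ 15) to hit 36.

9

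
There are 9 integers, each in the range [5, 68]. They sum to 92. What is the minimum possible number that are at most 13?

4

Let j be the number exceeding 13. Then the total is ≥ 14·j + 5·(9 − j) = 45 + 9j.
So 9j ≤ 47 and j ≤ 5; hence at least 9 − 5 = 4 are ≤ 13.
Exactly 4 works: 4 values at 5 and 5 at 14 total 90; raise one of the low values by 2 (still ≤ 13) to hit 92.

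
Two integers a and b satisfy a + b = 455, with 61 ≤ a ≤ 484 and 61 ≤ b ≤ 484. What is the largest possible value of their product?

With a + b fixed, ab peaks when the two are closest together.
Taking a = 227 and b = 228 (both in [61, 484]) gives ab = 51756.

51756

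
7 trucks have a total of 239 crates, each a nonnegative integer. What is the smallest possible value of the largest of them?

35

The 7 values sum to 239, so their maximum is at least ⌈239/7⌉ = 35.
Taking 6 copies of 34 and 1 copy of 35 gives exactly 239, so 35 is attained.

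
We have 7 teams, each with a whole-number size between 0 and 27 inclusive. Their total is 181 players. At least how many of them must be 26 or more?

Suppose at most 7 − j of them reach 26; then j values are ≤ 25 and the rest ≤ 27.
The total is then ≤ 25·j + 27·(7 − j) = 189 − 2j. For this to be ≥ 181 we need j ≤ 4, so at least 7 − 4 = 3 must reach 26.
Exactly 3 works: 3 values at 27 and 4 at 25 total 181.

3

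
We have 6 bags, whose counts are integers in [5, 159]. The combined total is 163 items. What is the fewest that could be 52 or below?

Let j be the number exceeding 52. Then the total is ≥ 53·j + 5·(6 − j) = 30 + 48j.
So 48j ≤ 133 and j ≤ 2; hence at least 6 − 2 = 4 are ≤ 52.
Exactly 4 works: 4 values at 5 and 2 at 53 total 126; raise one of the low values by 37 (still ≤ 52) to hit 163.

4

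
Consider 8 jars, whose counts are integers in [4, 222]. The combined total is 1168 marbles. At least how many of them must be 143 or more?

If only k of them are at least 143, the other 8 − k are at most 142, so the total is at most k·222 + (8 − k)·142.
This must reach 1168, so k·222 + (8 − k)·142 ≥ 1168, giving k ≥ 1.
Exactly 1 works: 1 value at 222 and 7 at 142 total 1216; lower one of the high values by 48 (still ≥ 143) to hit 1168.

1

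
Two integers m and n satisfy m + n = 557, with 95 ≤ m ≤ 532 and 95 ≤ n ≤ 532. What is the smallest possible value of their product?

43890

mn = m(557 − m) is concave in m, so over [95, 462] it is minimized at an endpoint.
At the endpoint m = 95, n = 557 − 95 = 462, so mn = 95 × 462 = 43890.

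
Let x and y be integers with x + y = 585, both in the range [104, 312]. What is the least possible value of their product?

85176

Since x + y is fixed, pushing one of them to its bound minimizes the product.
At the endpoint x = 273, y = 585 − 273 = 312, so xy = 273 × 312 = 85176.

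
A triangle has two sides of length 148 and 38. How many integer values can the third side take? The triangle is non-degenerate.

The triangle inequality gives |148 − 38| < c < 148 + 38, i.e. 110 < c < 186.
So c can be any integer from 111 to 185: 75 values.

75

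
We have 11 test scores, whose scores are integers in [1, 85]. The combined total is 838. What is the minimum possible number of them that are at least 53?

Each value short of 53 is at most 52, costing at least 85 − 52 = 33 against the maximum total of 935.
We can afford to lose at most 935 − 838 = 97, so at most ⌊97/33⌋ = 2 fall short, and at least 9 are ≥ 53.
Exactly 9 works: 9 values at 85 and 2 at 52 total 869; lower one of the high values by 31 (still ≥ 53) to hit 838.

9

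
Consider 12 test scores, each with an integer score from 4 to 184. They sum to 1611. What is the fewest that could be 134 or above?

1

If only k of them are at least 134, the other 12 − k are at most 133, so the total is at most k·184 + (12 − k)·133.
This must reach 1611, so k·184 + (12 − k)·133 ≥ 1611, giving k ≥ 1.
Exactly 1 works: 1 value at 184 and 11 at 133 total 1647; lower one of the high values by 36 (still ≥ 134) to hit 1611.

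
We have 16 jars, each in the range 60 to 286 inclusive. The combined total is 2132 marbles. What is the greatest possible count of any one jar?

To make one jar as large as possible, make the other 15 as small as possible.
The other 15 contribute at least 15 × 60 = 900, leaving at most 2132 − 900 = 1232.
But each jar is capped at 286, so the maximum is 286.
Achievable: one at 286 and the other 15 totalling 1846, which fits since 15 × 60 ≤ 1846 ≤ 15 × 286.

286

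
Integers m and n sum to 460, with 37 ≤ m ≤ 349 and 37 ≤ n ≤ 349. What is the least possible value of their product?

38739

Since m + n is fixed, pushing one of them to its bound minimizes the product.
The extreme feasible split is m = 111, n = 349, giving mn = 38739.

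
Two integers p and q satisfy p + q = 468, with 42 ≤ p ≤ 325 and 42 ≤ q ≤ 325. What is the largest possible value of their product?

With p + q fixed, pq peaks when the two are closest together.
Taking p = 234 and q = 234 (both in [42, 325]) gives pq = 54756.

54756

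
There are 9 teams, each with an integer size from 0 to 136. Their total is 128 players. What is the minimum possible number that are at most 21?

4

Each value above 21 is at least 22, contributing at least 22 − 0 = 22 above the floor 0.
The sum exceeds the floor total 0 by 128, so at most ⌊128/22⌋ = 5 exceed 21, and at least 4 are ≤ 21.
Exactly 4 works: 4 values at 0 and 5 at 22 total 110; raise one of the low values by 18 (still ≤ 21) to hit 128.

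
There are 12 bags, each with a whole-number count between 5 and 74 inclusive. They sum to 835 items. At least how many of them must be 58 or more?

Suppose at most 12 − j of them reach 58; then j values are ≤ 57 and the rest ≤ 74.
The total is then ≤ 57·j + 74·(12 − j) = 888 − 17j. For this to be ≥ 835 we need j ≤ 3, so at least 12 − 3 = 9 must reach 58.
Exactly 9 works: 9 values at 74 and 3 at 57 total 837; lower one of the high values by 2 (still ≥ 58) to hit 835.

9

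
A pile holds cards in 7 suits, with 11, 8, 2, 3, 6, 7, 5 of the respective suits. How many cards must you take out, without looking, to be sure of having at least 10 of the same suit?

In the worst case you take as many as possible of each suit without reaching 10: 9 + 8 + 2 + 3 + 6 + 7 + 5 = 40.
The next one must give 10 of some suit, so 40 + 1 = 41.

41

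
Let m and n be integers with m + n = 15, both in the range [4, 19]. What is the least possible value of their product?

mn = m(15 − m) is concave in m, so over [4, 11] it is minimized at an endpoint.
At the endpoint m = 4, n = 15 − 4 = 11, so mn = 4 × 11 = 44.

44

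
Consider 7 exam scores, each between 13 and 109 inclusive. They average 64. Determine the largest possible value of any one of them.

109

Maximizing one value means minimizing the remaining 6.
The total is 7 × 64 = 448.
The other 6 contribute at least 6 × 13 = 78, leaving at most 448 − 78 = 370.
But each score is capped at 109, so the maximum is 109.
Achievable: one at 109 and the other 6 totalling 339, which fits since 6 × 13 ≤ 339 ≤ 6 × 109.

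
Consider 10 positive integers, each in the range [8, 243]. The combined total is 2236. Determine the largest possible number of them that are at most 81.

1

Suppose k of them are at most 81. Those contribute at most 81 each and the rest at most 243 each.
So the total is at most 81k + 243(10 − k) = 2430 − 162k. This must still be ≥ 2236, so k ≤ 1.
k = 1 is achieved by 1 value at 81 and 9 at 243, total 2268; lower one of the 243's by 32 (still > 81) to reach 2236.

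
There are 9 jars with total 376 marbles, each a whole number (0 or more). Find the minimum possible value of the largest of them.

If every one of the 9 were at most 41, the total would be at most 9 × 41 = 369 < 376.
Achievable: 7 of them at 42 and 2 at 41 total 376.

42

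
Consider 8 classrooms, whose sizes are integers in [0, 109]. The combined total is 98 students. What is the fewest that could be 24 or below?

5

Each value above 24 is at least 25, contributing at least 25 − 0 = 25 above the floor 0.
The sum exceeds the floor total 0 by 98, so at most ⌊98/25⌋ = 3 exceed 24, and at least 5 are ≤ 24.
Exactly 5 works: 5 values at 0 and 3 at 25 total 75; raise one of the low values by 23 (still ≤ 24) to hit 98.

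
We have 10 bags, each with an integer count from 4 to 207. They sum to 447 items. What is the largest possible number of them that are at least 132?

If k of the values are ≥ 132, the total is ≥ 132k + 4(10 − k).
Setting 132k + 4(10 − k) ≤ 447 gives 128k ≤ 407, so k ≤ 3.
k = 3 is achieved by 3 values at 132 and 7 at 4, total 424; add 23 to one value (staying below 132) to reach 447.

3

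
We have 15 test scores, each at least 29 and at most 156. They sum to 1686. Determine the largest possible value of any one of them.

Maximizing one value means minimizing the remaining 14.
The other 14 contribute at least 14 × 29 = 406, leaving at most 1686 − 406 = 1280.
But each score is capped at 156, so the maximum is 156.
Achievable: one at 156 and the other 14 totalling 1530, which fits since 14 × 29 ≤ 1530 ≤ 14 × 156.

156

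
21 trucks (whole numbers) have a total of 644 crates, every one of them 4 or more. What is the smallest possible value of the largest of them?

31

If every one of the 21 were at most 30, the total would be at most 21 × 30 = 630 < 644.
Taking 7 copies of 30 and 14 copies of 31 gives exactly 644, so 31 is attained.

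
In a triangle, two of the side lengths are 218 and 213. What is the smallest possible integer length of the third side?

The third side must exceed |218 − 213| = 5.
The smallest integer above 5 is 6.

6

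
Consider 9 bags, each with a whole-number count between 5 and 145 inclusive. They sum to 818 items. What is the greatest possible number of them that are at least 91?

If k of the values are ≥ 91, the total is ≥ 91k + 5(9 − k).
Setting 91k + 5(9 − k) ≤ 818 gives 86k ≤ 773, so k ≤ 8.
k = 8 is achieved by 8 values at 91 and 1 at 5, total 733; add 85 to one value (staying below 91) to reach 818.

8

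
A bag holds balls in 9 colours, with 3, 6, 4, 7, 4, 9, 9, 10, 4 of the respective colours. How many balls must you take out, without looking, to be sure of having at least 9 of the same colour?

In the worst case you take as many as possible of each colour without reaching 9: 3 + 6 + 4 + 7 + 4 + 8 + 8 + 8 + 4 = 52.
The next one must give 9 of some colour, so 52 + 1 = 53.

53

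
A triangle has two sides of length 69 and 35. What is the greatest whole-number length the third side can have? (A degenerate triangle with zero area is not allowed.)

The third side must be less than 69 + 35 = 104.
The largest integer below 104 is 103.

103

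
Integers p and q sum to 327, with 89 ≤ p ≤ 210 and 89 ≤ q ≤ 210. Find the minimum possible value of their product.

24570

pq = p(327 − p) is concave in p, so over [117, 210] it is minimized at an endpoint.
The extreme feasible split is p = 117, q = 210, giving pq = 24570.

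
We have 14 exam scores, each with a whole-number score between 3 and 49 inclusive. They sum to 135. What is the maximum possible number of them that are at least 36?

2

With k values at 36 or above and the rest at least 3, the sum is at least 42 + 33k.
Since the sum is 135, we need 33k ≤ 93, i.e. k ≤ 2.
k = 2 is achieved by 2 values at 36 and 12 at 3, total 108; add 27 to one value (staying below 36) to reach 135.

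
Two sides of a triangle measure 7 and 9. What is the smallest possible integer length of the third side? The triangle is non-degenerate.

3

The third side must exceed |7 − 9| = 2.
The smallest integer above 2 is 3.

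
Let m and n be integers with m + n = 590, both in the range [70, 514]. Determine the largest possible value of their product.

For a fixed sum, the product mn is largest when m and n are as close as possible.
Taking m = 295 and n = 295 (both in [70, 514]) gives mn = 87025.

87025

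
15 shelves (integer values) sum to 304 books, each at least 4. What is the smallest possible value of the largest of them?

The average is 304/15 > 20, so not all 15 can be 20 or less; the largest is ≥ 21.
Equality holds with 4 values of 21 and 11 values of 20.

21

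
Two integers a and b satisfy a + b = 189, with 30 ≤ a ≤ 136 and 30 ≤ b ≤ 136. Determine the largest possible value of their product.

8930

ab = a(189 − a) is maximized when a is as near 189/2 as the bounds allow.
Taking a = 94 and b = 95 (both in [30, 136]) gives ab = 8930.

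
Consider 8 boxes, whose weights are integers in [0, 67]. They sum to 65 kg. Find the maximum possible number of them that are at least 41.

With k values at 41 or above and the rest at least 0, the sum is at least 0 + 41k.
Since the sum is 65, we need 41k ≤ 65, i.e. k ≤ 1.
k = 1 is achieved by 1 value at 41 and 7 at 0, total 41; add 24 to one value (staying below 41) to reach 65.

1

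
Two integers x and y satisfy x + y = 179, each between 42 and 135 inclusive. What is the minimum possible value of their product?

Since x + y is fixed, pushing one of them to its bound minimizes the product.
At the endpoint x = 44, y = 179 − 44 = 135, so xy = 44 × 135 = 5940.

5940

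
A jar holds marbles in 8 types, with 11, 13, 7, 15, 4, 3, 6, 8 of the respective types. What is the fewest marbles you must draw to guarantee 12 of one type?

In the worst case you take as many as possible of each type without reaching 12: 11 + 11 + 7 + 11 + 4 + 3 + 6 + 8 = 61.
The next one must give 12 of some type, so 61 + 1 = 62.

62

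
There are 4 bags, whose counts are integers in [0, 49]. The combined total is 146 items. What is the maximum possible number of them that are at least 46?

3

If k of the values are ≥ 46, the total is ≥ 46k + 0(4 − k).
Setting 46k + 0(4 − k) ≤ 146 gives 46k ≤ 146, so k ≤ 3.
k = 3 is achieved by 3 values at 46 and 1 at 0, total 138; add 8 to one value (staying below 46) to reach 146.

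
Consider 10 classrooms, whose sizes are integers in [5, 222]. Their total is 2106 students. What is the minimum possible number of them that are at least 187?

Suppose at most 10 − j of them reach 187; then j values are ≤ 186 and the rest ≤ 222.
The total is then ≤ 186·j + 222·(10 − j) = 2220 − 36j. For this to be ≥ 2106 we need j ≤ 3, so at least 10 − 3 = 7 must reach 187.
Exactly 7 works: 7 values at 222 and 3 at 186 total 2112; lower one of the high values by 6 (still ≥ 187) to hit 2106.

7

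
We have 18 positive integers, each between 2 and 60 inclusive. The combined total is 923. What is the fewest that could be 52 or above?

1

Each value short of 52 is at most 51, costing at least 60 − 51 = 9 against the maximum total of 1080.
We can afford to lose at most 1080 − 923 = 157, so at most ⌊157/9⌋ = 17 fall short, and at least 1 are ≥ 52.
Exactly 1 works: 1 value at 60 and 17 at 51 total 927; lower one of the high values by 4 (still ≥ 52) to hit 923.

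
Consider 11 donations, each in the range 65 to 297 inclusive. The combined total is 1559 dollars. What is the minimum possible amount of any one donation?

65

To make one donation as small as possible, make the other 10 as large as possible.
The other 10 can take up 10 × 297 = 2970 ≥ 1559 − 65, so one donation can sit at its floor of 65.
Achievable: one at 65 and the other 10 totalling 1494, which fits since 10 × 65 ≤ 1494 ≤ 10 × 297.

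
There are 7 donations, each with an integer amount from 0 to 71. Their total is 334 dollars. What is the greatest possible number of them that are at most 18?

3

Each value at 18 or below falls at least 71 − 18 = 53 short of the ceiling 71.
The ceiling total is 7 × 71 = 497, and we need 334, so at most ⌊(497 − 334)/53⌋ = 3 can be that low.
k = 3 is achieved by 3 values at 18 and 4 at 71, total 338; lower one of the 71's by 4 (still > 18) to reach 334.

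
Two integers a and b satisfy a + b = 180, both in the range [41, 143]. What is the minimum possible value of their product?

For a fixed sum, ab is smallest when a and b are as far apart as possible.
The extreme feasible split is a = 41, b = 139, giving ab = 5699.

5699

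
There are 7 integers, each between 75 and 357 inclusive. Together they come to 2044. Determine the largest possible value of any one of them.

357

Maximizing one value means minimizing the remaining 6.
The other 6 contribute at least 6 × 75 = 450, leaving at most 2044 − 450 = 1594.
But each integer is capped at 357, so the maximum is 357.
Achievable: one at 357 and the other 6 totalling 1687, which fits since 6 × 75 ≤ 1687 ≤ 6 × 357.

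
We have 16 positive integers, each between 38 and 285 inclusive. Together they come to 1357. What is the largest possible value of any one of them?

Maximizing one value means minimizing the remaining 15.
The other 15 contribute at least 15 × 38 = 570, leaving at most 1357 − 570 = 787.
But each integer is capped at 285, so the maximum is 285.
Achievable: one at 285 and the other 15 totalling 1072, which fits since 15 × 38 ≤ 1072 ≤ 15 × 285.

285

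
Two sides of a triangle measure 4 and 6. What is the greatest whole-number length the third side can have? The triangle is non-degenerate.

9

The third side must be less than 4 + 6 = 10.
The largest integer below 10 is 9.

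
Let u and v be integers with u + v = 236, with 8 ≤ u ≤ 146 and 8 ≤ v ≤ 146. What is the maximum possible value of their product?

uv = u(236 − u) is maximized when u is as near 236/2 as the bounds allow.
Taking u = 118 and v = 118 (both in [8, 146]) gives uv = 13924.

13924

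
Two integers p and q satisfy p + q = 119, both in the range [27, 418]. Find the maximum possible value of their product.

pq = p(119 − p) is maximized when p is as near 119/2 as the bounds allow.
Taking p = 59 and q = 60 (both in [27, 418]) gives pq = 3540.

3540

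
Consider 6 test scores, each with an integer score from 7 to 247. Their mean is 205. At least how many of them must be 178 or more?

3

The total is 6 × 205 = 1230.
Suppose at most 6 − j of them reach 178; then j values are ≤ 177 and the rest ≤ 247.
The total is then ≤ 177·j + 247·(6 − j) = 1482 − 70j. For this to be ≥ 1230 we need j ≤ 3, so at least 6 − 3 = 3 must reach 178.
Exactly 3 works: 3 values at 247 and 3 at 177 total 1272; lower one of the high values by 42 (still ≥ 178) to hit 1230.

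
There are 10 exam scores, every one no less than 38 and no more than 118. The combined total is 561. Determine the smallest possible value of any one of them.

38

Minimizing one value means maximizing the remaining 9.
The other 9 can take up 9 × 118 = 1062 ≥ 561 − 38, so one score can sit at its floor of 38.
Achievable: one at 38 and the other 9 totalling 523, which fits since 9 × 38 ≤ 523 ≤ 9 × 118.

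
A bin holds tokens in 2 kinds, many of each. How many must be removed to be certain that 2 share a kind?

3

You could draw 1 of every kind without reaching 2 of any — 2 in all.
One more forces 2 of some kind, so 2 + 1 = 3.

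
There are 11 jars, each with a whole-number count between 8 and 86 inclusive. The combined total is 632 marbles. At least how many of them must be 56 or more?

Suppose at most 11 − j of them reach 56; then j values are ≤ 55 and the rest ≤ 86.
The total is then ≤ 55·j + 86·(11 − j) = 946 − 31j. For this to be ≥ 632 we need j ≤ 10, so at least 11 − 10 = 1 must reach 56.
Exactly 1 works: 1 value at 86 and 10 at 55 total 636; lower one of the high values by 4 (still ≥ 56) to hit 632.

1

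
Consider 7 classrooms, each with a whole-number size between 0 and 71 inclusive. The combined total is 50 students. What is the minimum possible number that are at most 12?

4

If only k of them are at most 12, the other 7 − k are at least 13, so the total is at least (7 − k)·13 + k·0.
This is ≤ 50, so (7 − k)·13 + 0k ≤ 50, which gives k ≥ 4.
Exactly 4 works: 4 values at 0 and 3 at 13 total 39; raise one of the low values by 11 (still ≤ 12) to hit 50.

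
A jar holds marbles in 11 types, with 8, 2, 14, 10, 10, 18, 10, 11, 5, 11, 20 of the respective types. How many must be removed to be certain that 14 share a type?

In the worst case you take as many as possible of each type without reaching 14: 8 + 2 + 13 + 10 + 10 + 13 + 10 + 11 + 5 + 11 + 13 = 106.
The next one must give 14 of some type, so 106 + 1 = 107.

107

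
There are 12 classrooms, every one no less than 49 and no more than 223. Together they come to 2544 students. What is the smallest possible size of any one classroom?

91

To make one classroom as small as possible, make the other 11 as large as possible.
The other 11 contribute at most 11 × 223 = 2453, leaving at least 2544 − 2453 = 91.
Since 91 ≥ 49, this is achievable: one at 91 and 11 at 223.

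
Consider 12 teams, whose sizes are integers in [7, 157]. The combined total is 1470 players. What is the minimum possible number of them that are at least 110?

If only k of them are at least 110, the other 12 − k are at most 109, so the total is at most k·157 + (12 − k)·109.
This must reach 1470, so k·157 + (12 − k)·109 ≥ 1470, giving k ≥ 4.
Exactly 4 works: 4 values at 157 and 8 at 109 total 1500; lower one of the high values by 30 (still ≥ 110) to hit 1470.

4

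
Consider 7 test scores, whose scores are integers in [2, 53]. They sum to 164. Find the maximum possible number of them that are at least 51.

With k values at 51 or above and the rest at least 2, the sum is at least 14 + 49k.
Since the sum is 164, we need 49k ≤ 150, i.e. k ≤ 3.
k = 3 is achieved by 3 values at 51 and 4 at 2, total 161; add 3 to one value (staying below 51) to reach 164.

3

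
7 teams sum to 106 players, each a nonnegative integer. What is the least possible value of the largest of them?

The 7 values sum to 106, so their maximum is at least ⌈106/7⌉ = 16.
Equality holds with 1 value of 16 and 6 values of 15.

16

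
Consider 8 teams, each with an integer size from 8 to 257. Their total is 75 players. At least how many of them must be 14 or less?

7

Each value above 14 is at least 15, contributing at least 15 − 8 = 7 above the floor 8.
The sum exceeds the floor total 64 by 11, so at most ⌊11/7⌋ = 1 exceed 14, and at least 7 are ≤ 14.
Exactly 7 works: 7 values at 8 and 1 at 15 total 71; raise one of the low values by 4 (still ≤ 14) to hit 75.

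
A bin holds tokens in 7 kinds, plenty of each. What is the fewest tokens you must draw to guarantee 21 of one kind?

In the worst case you draw 20 of each of the 7 kinds: 7 × 20 = 140.
One more forces 21 of some kind, so 140 + 1 = 141.

141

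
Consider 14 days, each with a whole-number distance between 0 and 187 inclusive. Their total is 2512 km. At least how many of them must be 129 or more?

13

Each value short of 129 is at most 128, costing at least 187 − 128 = 59 against the maximum total of 2618.
We can afford to lose at most 2618 − 2512 = 106, so at most ⌊106/59⌋ = 1 fall short, and at least 13 are ≥ 129.
Exactly 13 works: 13 values at 187 and 1 at 128 total 2559; lower one of the high values by 47 (still ≥ 129) to hit 2512.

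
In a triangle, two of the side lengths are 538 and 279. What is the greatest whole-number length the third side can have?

816

The third side must be less than 538 + 279 = 817.
The largest integer below 817 is 816.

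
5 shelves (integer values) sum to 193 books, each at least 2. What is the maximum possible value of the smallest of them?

If every one of the 5 were at least 39, the total would be at least 5 × 39 = 195 > 193.
Taking 2 copies of 38 and 3 copies of 39 gives exactly 193, so 38 is attained.

38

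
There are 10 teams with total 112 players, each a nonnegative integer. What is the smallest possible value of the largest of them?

12

If every one of the 10 were at most 11, the total would be at most 10 × 11 = 110 < 112.
Taking 8 copies of 11 and 2 copies of 12 gives exactly 112, so 12 is attained.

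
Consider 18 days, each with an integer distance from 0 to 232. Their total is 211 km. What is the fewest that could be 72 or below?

16

Each value above 72 is at least 73, contributing at least 73 − 0 = 73 above the floor 0.
The sum exceeds the floor total 0 by 211, so at most ⌊211/73⌋ = 2 exceed 72, and at least 16 are ≤ 72.
Exactly 16 works: 16 values at 0 and 2 at 73 total 146; raise one of the low values by 65 (still ≤ 72) to hit 211.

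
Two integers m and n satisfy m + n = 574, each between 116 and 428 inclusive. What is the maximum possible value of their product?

mn = m(574 − m) is maximized when m is as near 574/2 as the bounds allow.
Taking m = 287 and n = 287 (both in [116, 428]) gives mn = 82369.

82369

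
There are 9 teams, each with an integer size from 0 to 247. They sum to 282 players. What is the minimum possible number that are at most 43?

3

If only k of them are at most 43, the other 9 − k are at least 44, so the total is at least (9 − k)·44 + k·0.
This is ≤ 282, so (9 − k)·44 + 0k ≤ 282, which gives k ≥ 3.
Exactly 3 works: 3 values at 0 and 6 at 44 total 264; raise one of the low values by 18 (still ≤ 43) to hit 282.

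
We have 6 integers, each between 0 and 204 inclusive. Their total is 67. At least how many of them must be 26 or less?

If only k of them are at most 26, the other 6 − k are at least 27, so the total is at least (6 − k)·27 + k·0.
This is ≤ 67, so (6 − k)·27 + 0k ≤ 67, which gives k ≥ 4.
Exactly 4 works: 4 values at 0 and 2 at 27 total 54; raise one of the low values by 13 (still ≤ 26) to hit 67.

4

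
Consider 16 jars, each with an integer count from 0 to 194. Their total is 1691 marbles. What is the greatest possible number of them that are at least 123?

13

If k of the values are ≥ 123, the total is ≥ 123k + 0(16 − k).
Setting 123k + 0(16 − k) ≤ 1691 gives 123k ≤ 1691, so k ≤ 13.
k = 13 is achieved by 13 values at 123 and 3 at 0, total 1599; add 92 to one value (staying below 123) to reach 1691.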